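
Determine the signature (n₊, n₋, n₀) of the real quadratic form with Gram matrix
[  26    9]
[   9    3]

Answer: (1, 1, 0)

Derivation:
step 0: pivot 26 → sign +
step 1: pivot -3/26 → sign −
signature = (1, 1, 0)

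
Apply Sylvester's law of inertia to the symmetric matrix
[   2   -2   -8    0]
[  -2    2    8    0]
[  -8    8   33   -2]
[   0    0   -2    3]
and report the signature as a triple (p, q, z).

step 0: pivot 2 → sign +
step 1: pivot 1 → sign +
step 2: pivot -1 → sign −
step 3: row/col 3 already zero → sign 0
signature = (2, 1, 1)

Answer: (2, 1, 1)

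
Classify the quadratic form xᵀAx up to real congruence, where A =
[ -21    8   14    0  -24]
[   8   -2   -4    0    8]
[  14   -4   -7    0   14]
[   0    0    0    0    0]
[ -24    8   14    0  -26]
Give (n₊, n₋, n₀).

Answer: (2, 2, 1)

Derivation:
step 0: pivot -21 → sign −
step 1: pivot 22/21 → sign +
step 2: pivot 7/11 → sign +
step 3: pivot -2/7 → sign −
step 4: row/col 4 already zero → sign 0
signature = (2, 2, 1)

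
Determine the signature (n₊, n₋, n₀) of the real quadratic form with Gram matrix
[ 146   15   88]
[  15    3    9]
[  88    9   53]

Answer: (2, 1, 0)

Derivation:
step 0: pivot 146 → sign +
step 1: pivot 213/146 → sign +
step 2: pivot -3/71 → sign −
signature = (2, 1, 0)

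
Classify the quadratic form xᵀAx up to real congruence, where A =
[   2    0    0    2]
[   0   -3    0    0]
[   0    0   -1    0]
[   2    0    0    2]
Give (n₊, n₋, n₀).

step 0: pivot 2 → sign +
step 1: pivot -3 → sign −
step 2: pivot -1 → sign −
step 3: row/col 3 already zero → sign 0
signature = (1, 2, 1)

Answer: (1, 2, 1)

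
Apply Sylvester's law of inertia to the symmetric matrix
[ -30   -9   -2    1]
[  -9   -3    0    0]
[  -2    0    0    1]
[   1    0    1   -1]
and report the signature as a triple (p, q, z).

step 0: pivot -30 → sign −
step 1: pivot -3/10 → sign −
step 2: pivot 4/3 → sign +
step 3: pivot -3/4 → sign −
signature = (1, 3, 0)

Answer: (1, 3, 0)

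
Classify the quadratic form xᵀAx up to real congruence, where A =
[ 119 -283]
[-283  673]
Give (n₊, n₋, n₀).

step 0: pivot 119 → sign +
step 1: pivot -2/119 → sign −
signature = (1, 1, 0)

Answer: (1, 1, 0)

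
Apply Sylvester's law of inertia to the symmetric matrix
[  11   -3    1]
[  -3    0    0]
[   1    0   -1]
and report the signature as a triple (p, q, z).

step 0: pivot 11 → sign +
step 1: pivot -9/11 → sign −
step 2: pivot -1 → sign −
signature = (1, 2, 0)

Answer: (1, 2, 0)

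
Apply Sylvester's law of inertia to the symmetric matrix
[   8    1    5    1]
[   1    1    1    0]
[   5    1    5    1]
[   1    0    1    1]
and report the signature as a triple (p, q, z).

step 0: pivot 8 → sign +
step 1: pivot 7/8 → sign +
step 2: pivot 12/7 → sign +
step 3: pivot 3/4 → sign +
signature = (4, 0, 0)

Answer: (4, 0, 0)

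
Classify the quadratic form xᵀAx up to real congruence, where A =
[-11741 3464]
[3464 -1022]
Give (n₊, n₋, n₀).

step 0: pivot -11741 → sign −
step 1: pivot -6/11741 → sign −
signature = (0, 2, 0)

Answer: (0, 2, 0)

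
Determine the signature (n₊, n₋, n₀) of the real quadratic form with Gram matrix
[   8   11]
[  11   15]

step 0: pivot 8 → sign +
step 1: pivot -1/8 → sign −
signature = (1, 1, 0)

Answer: (1, 1, 0)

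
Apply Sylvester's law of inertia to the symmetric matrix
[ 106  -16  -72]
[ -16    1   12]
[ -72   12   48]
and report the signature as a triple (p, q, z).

step 0: pivot 106 → sign +
step 1: pivot -75/53 → sign −
step 2: row/col 2 already zero → sign 0
signature = (1, 1, 1)

Answer: (1, 1, 1)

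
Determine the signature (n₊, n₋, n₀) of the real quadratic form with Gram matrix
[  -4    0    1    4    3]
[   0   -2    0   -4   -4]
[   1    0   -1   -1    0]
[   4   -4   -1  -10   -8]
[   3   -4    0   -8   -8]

step 0: pivot -4 → sign −
step 1: pivot -2 → sign −
step 2: pivot -3/4 → sign −
step 3: pivot 2 → sign +
step 4: pivot -3/2 → sign −
signature = (1, 4, 0)

Answer: (1, 4, 0)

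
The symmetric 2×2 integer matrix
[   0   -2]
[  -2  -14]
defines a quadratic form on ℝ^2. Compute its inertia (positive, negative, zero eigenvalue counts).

Answer: (1, 1, 0)

Derivation:
step 0: pivot -14 → sign −
step 1: pivot 2/7 → sign +
signature = (1, 1, 0)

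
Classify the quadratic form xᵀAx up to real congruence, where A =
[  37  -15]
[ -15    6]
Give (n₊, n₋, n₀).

Answer: (1, 1, 0)

Derivation:
step 0: pivot 37 → sign +
step 1: pivot -3/37 → sign −
signature = (1, 1, 0)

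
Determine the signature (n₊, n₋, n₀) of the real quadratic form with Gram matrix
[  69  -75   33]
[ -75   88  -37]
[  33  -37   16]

step 0: pivot 69 → sign +
step 1: pivot 149/23 → sign +
step 2: pivot 3/149 → sign +
signature = (3, 0, 0)

Answer: (3, 0, 0)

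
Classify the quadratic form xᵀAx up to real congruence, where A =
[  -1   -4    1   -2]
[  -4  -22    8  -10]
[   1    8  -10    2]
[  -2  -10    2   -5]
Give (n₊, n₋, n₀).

Answer: (0, 4, 0)

Derivation:
step 0: pivot -1 → sign −
step 1: pivot -6 → sign −
step 2: pivot -19/3 → sign −
step 3: pivot -1/19 → sign −
signature = (0, 4, 0)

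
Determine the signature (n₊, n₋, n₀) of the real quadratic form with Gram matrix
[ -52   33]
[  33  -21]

step 0: pivot -52 → sign −
step 1: pivot -3/52 → sign −
signature = (0, 2, 0)

Answer: (0, 2, 0)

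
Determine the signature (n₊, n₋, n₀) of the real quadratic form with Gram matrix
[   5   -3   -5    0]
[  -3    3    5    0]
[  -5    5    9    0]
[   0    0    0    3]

step 0: pivot 5 → sign +
step 1: pivot 6/5 → sign +
step 2: pivot 2/3 → sign +
step 3: pivot 3 → sign +
signature = (4, 0, 0)

Answer: (4, 0, 0)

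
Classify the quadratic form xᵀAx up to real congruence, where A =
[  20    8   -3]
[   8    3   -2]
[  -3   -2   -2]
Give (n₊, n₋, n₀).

Answer: (2, 1, 0)

Derivation:
step 0: pivot 20 → sign +
step 1: pivot -1/5 → sign −
step 2: pivot 3/4 → sign +
signature = (2, 1, 0)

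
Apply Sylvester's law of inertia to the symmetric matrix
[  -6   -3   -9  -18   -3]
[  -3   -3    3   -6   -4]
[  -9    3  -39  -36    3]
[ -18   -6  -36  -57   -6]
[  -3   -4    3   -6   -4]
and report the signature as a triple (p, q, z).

step 0: pivot -6 → sign −
step 1: pivot -3/2 → sign −
step 2: pivot 12 → sign +
step 3: pivot -5/12 → sign −
step 4: pivot 3/5 → sign +
signature = (2, 3, 0)

Answer: (2, 3, 0)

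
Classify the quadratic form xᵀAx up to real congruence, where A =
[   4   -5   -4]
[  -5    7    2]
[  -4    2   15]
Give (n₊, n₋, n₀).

step 0: pivot 4 → sign +
step 1: pivot 3/4 → sign +
step 2: pivot -1 → sign −
signature = (2, 1, 0)

Answer: (2, 1, 0)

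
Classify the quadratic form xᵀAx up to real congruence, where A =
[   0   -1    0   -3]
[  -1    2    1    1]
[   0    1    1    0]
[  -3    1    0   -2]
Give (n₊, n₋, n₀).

Answer: (3, 1, 0)

Derivation:
step 0: pivot 2 → sign +
step 1: pivot -1/2 → sign −
step 2: pivot 1 → sign +
step 3: pivot 1 → sign +
signature = (3, 1, 0)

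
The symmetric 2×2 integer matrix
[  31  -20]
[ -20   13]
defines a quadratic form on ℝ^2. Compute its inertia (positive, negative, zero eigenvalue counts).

Answer: (2, 0, 0)

Derivation:
step 0: pivot 31 → sign +
step 1: pivot 3/31 → sign +
signature = (2, 0, 0)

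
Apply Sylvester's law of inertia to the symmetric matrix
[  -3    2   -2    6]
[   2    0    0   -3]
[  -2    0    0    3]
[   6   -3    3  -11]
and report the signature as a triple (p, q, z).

Answer: (2, 1, 1)

Derivation:
step 0: pivot -3 → sign −
step 1: pivot 4/3 → sign +
step 2: pivot 1/4 → sign +
step 3: row/col 3 already zero → sign 0
signature = (2, 1, 1)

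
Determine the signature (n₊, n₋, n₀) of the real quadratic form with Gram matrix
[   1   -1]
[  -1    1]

Answer: (1, 0, 1)

Derivation:
step 0: pivot 1 → sign +
step 1: row/col 1 already zero → sign 0
signature = (1, 0, 1)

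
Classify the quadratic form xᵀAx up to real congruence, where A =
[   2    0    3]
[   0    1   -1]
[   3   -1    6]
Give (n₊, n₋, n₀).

Answer: (3, 0, 0)

Derivation:
step 0: pivot 2 → sign +
step 1: pivot 1 → sign +
step 2: pivot 1/2 → sign +
signature = (3, 0, 0)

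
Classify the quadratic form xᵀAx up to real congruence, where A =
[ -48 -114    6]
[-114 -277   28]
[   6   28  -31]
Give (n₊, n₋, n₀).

step 0: pivot -48 → sign −
step 1: pivot -25/4 → sign −
step 2: row/col 2 already zero → sign 0
signature = (0, 2, 1)

Answer: (0, 2, 1)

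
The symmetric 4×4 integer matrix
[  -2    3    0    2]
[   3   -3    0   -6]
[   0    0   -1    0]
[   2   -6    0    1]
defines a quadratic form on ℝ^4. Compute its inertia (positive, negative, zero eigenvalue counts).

Answer: (1, 3, 0)

Derivation:
step 0: pivot -2 → sign −
step 1: pivot 3/2 → sign +
step 2: pivot -1 → sign −
step 3: pivot -3 → sign −
signature = (1, 3, 0)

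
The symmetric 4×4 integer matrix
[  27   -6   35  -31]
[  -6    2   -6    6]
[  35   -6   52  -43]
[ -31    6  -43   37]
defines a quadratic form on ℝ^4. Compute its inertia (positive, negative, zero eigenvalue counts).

step 0: pivot 27 → sign +
step 1: pivot 2/3 → sign +
step 2: pivot 17/9 → sign +
step 3: pivot 2/17 → sign +
signature = (4, 0, 0)

Answer: (4, 0, 0)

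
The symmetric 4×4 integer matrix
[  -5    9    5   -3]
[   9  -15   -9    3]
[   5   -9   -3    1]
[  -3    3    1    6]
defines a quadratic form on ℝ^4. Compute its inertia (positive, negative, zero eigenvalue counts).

Answer: (3, 1, 0)

Derivation:
step 0: pivot -5 → sign −
step 1: pivot 6/5 → sign +
step 2: pivot 2 → sign +
step 3: pivot 1 → sign +
signature = (3, 1, 0)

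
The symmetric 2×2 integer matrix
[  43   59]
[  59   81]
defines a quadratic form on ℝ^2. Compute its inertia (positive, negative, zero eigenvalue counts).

Answer: (2, 0, 0)

Derivation:
step 0: pivot 43 → sign +
step 1: pivot 2/43 → sign +
signature = (2, 0, 0)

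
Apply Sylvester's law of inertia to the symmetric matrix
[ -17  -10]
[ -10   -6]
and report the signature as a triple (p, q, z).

Answer: (0, 2, 0)

Derivation:
step 0: pivot -17 → sign −
step 1: pivot -2/17 → sign −
signature = (0, 2, 0)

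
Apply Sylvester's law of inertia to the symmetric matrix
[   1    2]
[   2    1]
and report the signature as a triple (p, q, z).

step 0: pivot 1 → sign +
step 1: pivot -3 → sign −
signature = (1, 1, 0)

Answer: (1, 1, 0)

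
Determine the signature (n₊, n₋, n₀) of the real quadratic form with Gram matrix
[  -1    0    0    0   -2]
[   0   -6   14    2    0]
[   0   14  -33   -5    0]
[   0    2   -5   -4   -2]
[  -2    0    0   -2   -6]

Answer: (0, 5, 0)

Derivation:
step 0: pivot -1 → sign −
step 1: pivot -6 → sign −
step 2: pivot -1/3 → sign −
step 3: pivot -3 → sign −
step 4: pivot -2/3 → sign −
signature = (0, 5, 0)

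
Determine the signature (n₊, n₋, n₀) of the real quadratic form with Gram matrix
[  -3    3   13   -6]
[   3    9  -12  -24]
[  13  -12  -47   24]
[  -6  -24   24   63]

Answer: (2, 2, 0)

Derivation:
step 0: pivot -3 → sign −
step 1: pivot 12 → sign +
step 2: pivot 37/4 → sign +
step 3: pivot -1/37 → sign −
signature = (2, 2, 0)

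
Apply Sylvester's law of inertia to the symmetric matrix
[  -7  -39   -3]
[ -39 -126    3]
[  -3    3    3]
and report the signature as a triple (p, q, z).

Answer: (2, 1, 0)

Derivation:
step 0: pivot -7 → sign −
step 1: pivot 639/7 → sign +
step 2: pivot 2/71 → sign +
signature = (2, 1, 0)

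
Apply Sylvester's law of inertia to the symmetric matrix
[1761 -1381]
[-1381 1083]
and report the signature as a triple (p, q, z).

step 0: pivot 1761 → sign +
step 1: pivot 2/1761 → sign +
signature = (2, 0, 0)

Answer: (2, 0, 0)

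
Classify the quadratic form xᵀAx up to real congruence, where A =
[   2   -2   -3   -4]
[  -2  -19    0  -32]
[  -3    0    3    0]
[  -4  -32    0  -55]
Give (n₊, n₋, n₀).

step 0: pivot 2 → sign +
step 1: pivot -21 → sign −
step 2: pivot -15/14 → sign −
step 3: pivot -3/5 → sign −
signature = (1, 3, 0)

Answer: (1, 3, 0)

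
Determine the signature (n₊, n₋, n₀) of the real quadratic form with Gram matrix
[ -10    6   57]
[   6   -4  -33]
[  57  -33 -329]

step 0: pivot -10 → sign −
step 1: pivot -2/5 → sign −
step 2: pivot -1/2 → sign −
signature = (0, 3, 0)

Answer: (0, 3, 0)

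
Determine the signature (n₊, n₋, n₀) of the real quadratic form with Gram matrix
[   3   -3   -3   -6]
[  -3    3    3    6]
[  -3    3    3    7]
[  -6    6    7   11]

step 0: pivot 3 → sign +
step 1: pivot -1 → sign −
step 2: pivot 1 → sign +
step 3: row/col 3 already zero → sign 0
signature = (2, 1, 1)

Answer: (2, 1, 1)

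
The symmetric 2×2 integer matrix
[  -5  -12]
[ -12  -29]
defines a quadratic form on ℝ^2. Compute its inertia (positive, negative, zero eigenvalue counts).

step 0: pivot -5 → sign −
step 1: pivot -1/5 → sign −
signature = (0, 2, 0)

Answer: (0, 2, 0)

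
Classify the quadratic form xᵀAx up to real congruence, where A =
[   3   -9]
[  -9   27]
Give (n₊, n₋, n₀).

step 0: pivot 3 → sign +
step 1: row/col 1 already zero → sign 0
signature = (1, 0, 1)

Answer: (1, 0, 1)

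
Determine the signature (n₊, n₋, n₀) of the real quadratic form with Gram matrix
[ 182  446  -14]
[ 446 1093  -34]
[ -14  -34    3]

step 0: pivot 182 → sign +
step 1: pivot 5/91 → sign +
step 2: pivot 1/5 → sign +
signature = (3, 0, 0)

Answer: (3, 0, 0)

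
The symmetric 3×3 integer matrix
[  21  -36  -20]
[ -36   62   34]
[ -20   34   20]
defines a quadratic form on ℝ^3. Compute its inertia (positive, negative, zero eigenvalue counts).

step 0: pivot 21 → sign +
step 1: pivot 2/7 → sign +
step 2: pivot 2/3 → sign +
signature = (3, 0, 0)

Answer: (3, 0, 0)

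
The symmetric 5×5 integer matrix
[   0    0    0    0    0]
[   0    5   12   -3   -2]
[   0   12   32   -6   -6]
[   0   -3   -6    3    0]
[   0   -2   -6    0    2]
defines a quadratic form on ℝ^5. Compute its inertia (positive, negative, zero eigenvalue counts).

step 0: pivot 5 → sign +
step 1: pivot 16/5 → sign +
step 2: pivot 3/4 → sign +
step 3: row/col 3 already zero → sign 0
step 4: row/col 4 already zero → sign 0
signature = (3, 0, 2)

Answer: (3, 0, 2)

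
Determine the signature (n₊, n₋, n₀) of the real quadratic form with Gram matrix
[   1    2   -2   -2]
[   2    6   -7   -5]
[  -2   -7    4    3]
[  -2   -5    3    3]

step 0: pivot 1 → sign +
step 1: pivot 2 → sign +
step 2: pivot -9/2 → sign −
step 3: pivot -1/9 → sign −
signature = (2, 2, 0)

Answer: (2, 2, 0)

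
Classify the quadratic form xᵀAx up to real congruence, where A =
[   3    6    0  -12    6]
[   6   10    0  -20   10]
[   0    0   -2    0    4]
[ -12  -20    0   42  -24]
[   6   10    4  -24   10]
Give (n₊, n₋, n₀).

step 0: pivot 3 → sign +
step 1: pivot -2 → sign −
step 2: pivot -2 → sign −
step 3: pivot 2 → sign +
step 4: row/col 4 already zero → sign 0
signature = (2, 2, 1)

Answer: (2, 2, 1)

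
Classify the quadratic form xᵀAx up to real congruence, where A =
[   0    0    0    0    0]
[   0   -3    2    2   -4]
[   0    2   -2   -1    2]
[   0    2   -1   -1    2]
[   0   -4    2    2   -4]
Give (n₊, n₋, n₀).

Answer: (1, 2, 2)

Derivation:
step 0: pivot -3 → sign −
step 1: pivot -2/3 → sign −
step 2: pivot 1/2 → sign +
step 3: row/col 3 already zero → sign 0
step 4: row/col 4 already zero → sign 0
signature = (1, 2, 2)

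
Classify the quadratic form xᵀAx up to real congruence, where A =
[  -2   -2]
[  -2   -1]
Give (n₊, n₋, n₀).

Answer: (1, 1, 0)

Derivation:
step 0: pivot -2 → sign −
step 1: pivot 1 → sign +
signature = (1, 1, 0)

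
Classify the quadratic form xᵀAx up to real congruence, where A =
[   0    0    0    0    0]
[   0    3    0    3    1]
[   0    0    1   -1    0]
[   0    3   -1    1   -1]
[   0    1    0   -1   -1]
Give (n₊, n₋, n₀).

step 0: pivot 3 → sign +
step 1: pivot 1 → sign +
step 2: pivot -3 → sign −
step 3: row/col 3 already zero → sign 0
step 4: row/col 4 already zero → sign 0
signature = (2, 1, 2)

Answer: (2, 1, 2)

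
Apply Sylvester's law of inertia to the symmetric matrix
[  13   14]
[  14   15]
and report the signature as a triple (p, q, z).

step 0: pivot 13 → sign +
step 1: pivot -1/13 → sign −
signature = (1, 1, 0)

Answer: (1, 1, 0)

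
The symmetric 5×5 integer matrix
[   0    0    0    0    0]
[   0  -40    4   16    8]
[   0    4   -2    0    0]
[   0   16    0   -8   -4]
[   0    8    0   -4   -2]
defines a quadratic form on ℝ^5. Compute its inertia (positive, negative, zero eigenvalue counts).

step 0: pivot -40 → sign −
step 1: pivot -8/5 → sign −
step 2: row/col 2 already zero → sign 0
step 3: row/col 3 already zero → sign 0
step 4: row/col 4 already zero → sign 0
signature = (0, 2, 3)

Answer: (0, 2, 3)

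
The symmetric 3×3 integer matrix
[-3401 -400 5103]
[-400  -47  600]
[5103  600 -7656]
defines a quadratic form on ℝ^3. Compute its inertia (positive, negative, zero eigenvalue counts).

step 0: pivot -3401 → sign −
step 1: pivot 153/3401 → sign +
step 2: pivot 1/17 → sign +
signature = (2, 1, 0)

Answer: (2, 1, 0)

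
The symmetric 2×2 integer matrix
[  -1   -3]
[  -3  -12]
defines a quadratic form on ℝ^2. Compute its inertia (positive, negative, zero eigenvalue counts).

step 0: pivot -1 → sign −
step 1: pivot -3 → sign −
signature = (0, 2, 0)

Answer: (0, 2, 0)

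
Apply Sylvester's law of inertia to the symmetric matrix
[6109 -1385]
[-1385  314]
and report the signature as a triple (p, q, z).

Answer: (2, 0, 0)

Derivation:
step 0: pivot 6109 → sign +
step 1: pivot 1/6109 → sign +
signature = (2, 0, 0)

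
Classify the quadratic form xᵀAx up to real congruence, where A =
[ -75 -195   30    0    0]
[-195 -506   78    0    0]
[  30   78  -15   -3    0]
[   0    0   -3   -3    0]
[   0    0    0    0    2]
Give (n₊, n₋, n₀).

Answer: (2, 2, 1)

Derivation:
step 0: pivot -75 → sign −
step 1: pivot 1 → sign +
step 2: pivot -3 → sign −
step 3: pivot 2 → sign +
step 4: row/col 4 already zero → sign 0
signature = (2, 2, 1)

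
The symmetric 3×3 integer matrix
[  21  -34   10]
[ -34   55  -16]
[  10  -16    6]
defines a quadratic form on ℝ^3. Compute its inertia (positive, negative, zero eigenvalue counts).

step 0: pivot 21 → sign +
step 1: pivot -1/21 → sign −
step 2: pivot 2 → sign +
signature = (2, 1, 0)

Answer: (2, 1, 0)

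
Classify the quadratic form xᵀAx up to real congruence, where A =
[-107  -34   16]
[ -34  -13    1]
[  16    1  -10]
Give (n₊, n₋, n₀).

Answer: (0, 3, 0)

Derivation:
step 0: pivot -107 → sign −
step 1: pivot -235/107 → sign −
step 2: pivot -3/235 → sign −
signature = (0, 3, 0)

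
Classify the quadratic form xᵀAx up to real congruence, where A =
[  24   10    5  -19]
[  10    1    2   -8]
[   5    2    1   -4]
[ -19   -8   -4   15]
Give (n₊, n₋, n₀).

step 0: pivot 24 → sign +
step 1: pivot -19/6 → sign −
step 2: pivot -3/76 → sign −
step 3: row/col 3 already zero → sign 0
signature = (1, 2, 1)

Answer: (1, 2, 1)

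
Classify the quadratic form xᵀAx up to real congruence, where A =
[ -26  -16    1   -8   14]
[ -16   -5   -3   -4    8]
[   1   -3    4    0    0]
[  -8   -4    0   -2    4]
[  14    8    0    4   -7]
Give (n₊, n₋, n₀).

Answer: (4, 1, 0)

Derivation:
step 0: pivot -26 → sign −
step 1: pivot 63/13 → sign +
step 2: pivot 169/126 → sign +
step 3: pivot 30/169 → sign +
step 4: pivot 1/5 → sign +
signature = (4, 1, 0)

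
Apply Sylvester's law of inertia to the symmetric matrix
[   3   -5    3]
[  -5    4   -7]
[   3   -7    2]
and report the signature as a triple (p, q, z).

Answer: (1, 2, 0)

Derivation:
step 0: pivot 3 → sign +
step 1: pivot -13/3 → sign −
step 2: pivot -1/13 → sign −
signature = (1, 2, 0)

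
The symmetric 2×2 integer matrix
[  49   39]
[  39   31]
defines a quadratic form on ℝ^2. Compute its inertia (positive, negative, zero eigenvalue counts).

Answer: (1, 1, 0)

Derivation:
step 0: pivot 49 → sign +
step 1: pivot -2/49 → sign −
signature = (1, 1, 0)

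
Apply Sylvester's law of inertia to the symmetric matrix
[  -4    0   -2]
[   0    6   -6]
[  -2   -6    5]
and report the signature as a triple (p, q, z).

step 0: pivot -4 → sign −
step 1: pivot 6 → sign +
step 2: row/col 2 already zero → sign 0
signature = (1, 1, 1)

Answer: (1, 1, 1)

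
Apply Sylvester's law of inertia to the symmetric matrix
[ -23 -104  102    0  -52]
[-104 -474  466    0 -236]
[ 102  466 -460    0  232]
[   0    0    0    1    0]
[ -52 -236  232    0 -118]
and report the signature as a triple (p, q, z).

step 0: pivot -23 → sign −
step 1: pivot -86/23 → sign −
step 2: pivot -66/43 → sign −
step 3: pivot 1 → sign +
step 4: pivot -2/11 → sign −
signature = (1, 4, 0)

Answer: (1, 4, 0)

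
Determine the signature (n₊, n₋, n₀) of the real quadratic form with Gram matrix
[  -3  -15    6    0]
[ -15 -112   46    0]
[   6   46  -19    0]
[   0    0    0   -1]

step 0: pivot -3 → sign −
step 1: pivot -37 → sign −
step 2: pivot -3/37 → sign −
step 3: pivot -1 → sign −
signature = (0, 4, 0)

Answer: (0, 4, 0)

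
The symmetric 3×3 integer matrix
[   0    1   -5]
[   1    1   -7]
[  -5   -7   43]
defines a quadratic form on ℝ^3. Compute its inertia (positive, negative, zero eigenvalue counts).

Answer: (1, 2, 0)

Derivation:
step 0: pivot 1 → sign +
step 1: pivot -1 → sign −
step 2: pivot -2 → sign −
signature = (1, 2, 0)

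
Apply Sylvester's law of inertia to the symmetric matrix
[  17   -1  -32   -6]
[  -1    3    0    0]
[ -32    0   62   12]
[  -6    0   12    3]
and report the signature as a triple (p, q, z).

step 0: pivot 17 → sign +
step 1: pivot 50/17 → sign +
step 2: pivot 14/25 → sign +
step 3: pivot 3/7 → sign +
signature = (4, 0, 0)

Answer: (4, 0, 0)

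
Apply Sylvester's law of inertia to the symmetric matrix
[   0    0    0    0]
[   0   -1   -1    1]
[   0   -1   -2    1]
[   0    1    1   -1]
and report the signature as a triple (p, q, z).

Answer: (0, 2, 2)

Derivation:
step 0: pivot -1 → sign −
step 1: pivot -1 → sign −
step 2: row/col 2 already zero → sign 0
step 3: row/col 3 already zero → sign 0
signature = (0, 2, 2)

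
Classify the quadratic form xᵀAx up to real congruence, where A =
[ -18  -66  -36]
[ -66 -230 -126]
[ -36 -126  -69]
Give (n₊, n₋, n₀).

Answer: (1, 1, 1)

Derivation:
step 0: pivot -18 → sign −
step 1: pivot 12 → sign +
step 2: row/col 2 already zero → sign 0
signature = (1, 1, 1)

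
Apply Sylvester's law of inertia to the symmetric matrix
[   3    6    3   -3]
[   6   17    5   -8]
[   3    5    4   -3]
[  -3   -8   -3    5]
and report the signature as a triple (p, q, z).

Answer: (4, 0, 0)

Derivation:
step 0: pivot 3 → sign +
step 1: pivot 5 → sign +
step 2: pivot 4/5 → sign +
step 3: pivot 1 → sign +
signature = (4, 0, 0)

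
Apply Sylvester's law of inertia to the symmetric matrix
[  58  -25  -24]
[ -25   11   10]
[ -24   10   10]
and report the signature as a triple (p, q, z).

Answer: (2, 1, 0)

Derivation:
step 0: pivot 58 → sign +
step 1: pivot 13/58 → sign +
step 2: pivot -6/13 → sign −
signature = (2, 1, 0)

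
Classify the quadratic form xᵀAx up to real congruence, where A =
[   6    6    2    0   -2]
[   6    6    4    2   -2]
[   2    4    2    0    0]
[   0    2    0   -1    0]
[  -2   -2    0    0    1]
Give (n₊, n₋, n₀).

step 0: pivot 6 → sign +
step 1: pivot 4/3 → sign +
step 2: pivot -3 → sign −
step 3: pivot 1/3 → sign +
step 4: pivot -1 → sign −
signature = (3, 2, 0)

Answer: (3, 2, 0)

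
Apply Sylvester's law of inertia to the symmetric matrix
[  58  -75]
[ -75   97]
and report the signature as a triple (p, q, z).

step 0: pivot 58 → sign +
step 1: pivot 1/58 → sign +
signature = (2, 0, 0)

Answer: (2, 0, 0)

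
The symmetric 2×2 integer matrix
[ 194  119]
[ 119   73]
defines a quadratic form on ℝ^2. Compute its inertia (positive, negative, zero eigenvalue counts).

Answer: (2, 0, 0)

Derivation:
step 0: pivot 194 → sign +
step 1: pivot 1/194 → sign +
signature = (2, 0, 0)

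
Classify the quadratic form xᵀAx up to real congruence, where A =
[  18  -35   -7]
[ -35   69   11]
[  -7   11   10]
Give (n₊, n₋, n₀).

Answer: (3, 0, 0)

Derivation:
step 0: pivot 18 → sign +
step 1: pivot 17/18 → sign +
step 2: pivot 1/17 → sign +
signature = (3, 0, 0)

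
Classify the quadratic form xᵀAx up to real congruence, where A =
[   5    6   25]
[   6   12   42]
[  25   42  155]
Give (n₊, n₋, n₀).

Answer: (2, 0, 1)

Derivation:
step 0: pivot 5 → sign +
step 1: pivot 24/5 → sign +
step 2: row/col 2 already zero → sign 0
signature = (2, 0, 1)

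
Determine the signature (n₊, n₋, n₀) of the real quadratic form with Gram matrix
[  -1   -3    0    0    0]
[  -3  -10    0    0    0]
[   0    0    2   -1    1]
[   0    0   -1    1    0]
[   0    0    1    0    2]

step 0: pivot -1 → sign −
step 1: pivot -1 → sign −
step 2: pivot 2 → sign +
step 3: pivot 1/2 → sign +
step 4: pivot 1 → sign +
signature = (3, 2, 0)

Answer: (3, 2, 0)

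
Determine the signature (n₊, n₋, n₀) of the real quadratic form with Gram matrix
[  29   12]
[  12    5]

Answer: (2, 0, 0)

Derivation:
step 0: pivot 29 → sign +
step 1: pivot 1/29 → sign +
signature = (2, 0, 0)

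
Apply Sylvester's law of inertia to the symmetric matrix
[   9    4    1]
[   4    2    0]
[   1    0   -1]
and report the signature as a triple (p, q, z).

Answer: (2, 1, 0)

Derivation:
step 0: pivot 9 → sign +
step 1: pivot 2/9 → sign +
step 2: pivot -2 → sign −
signature = (2, 1, 0)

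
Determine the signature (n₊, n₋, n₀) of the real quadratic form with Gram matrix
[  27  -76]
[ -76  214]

Answer: (2, 0, 0)

Derivation:
step 0: pivot 27 → sign +
step 1: pivot 2/27 → sign +
signature = (2, 0, 0)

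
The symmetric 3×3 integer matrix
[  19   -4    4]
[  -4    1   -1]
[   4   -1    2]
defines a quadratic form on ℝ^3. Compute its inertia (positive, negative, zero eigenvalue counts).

step 0: pivot 19 → sign +
step 1: pivot 3/19 → sign +
step 2: pivot 1 → sign +
signature = (3, 0, 0)

Answer: (3, 0, 0)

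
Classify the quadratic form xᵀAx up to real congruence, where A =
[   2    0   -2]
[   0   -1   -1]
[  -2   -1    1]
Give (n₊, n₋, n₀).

step 0: pivot 2 → sign +
step 1: pivot -1 → sign −
step 2: row/col 2 already zero → sign 0
signature = (1, 1, 1)

Answer: (1, 1, 1)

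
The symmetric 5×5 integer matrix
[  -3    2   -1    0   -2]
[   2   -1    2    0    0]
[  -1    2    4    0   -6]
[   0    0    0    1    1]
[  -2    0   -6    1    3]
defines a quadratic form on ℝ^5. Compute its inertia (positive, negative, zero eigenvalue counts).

Answer: (2, 3, 0)

Derivation:
step 0: pivot -3 → sign −
step 1: pivot 1/3 → sign +
step 2: pivot -1 → sign −
step 3: pivot 1 → sign +
step 4: pivot -2 → sign −
signature = (2, 3, 0)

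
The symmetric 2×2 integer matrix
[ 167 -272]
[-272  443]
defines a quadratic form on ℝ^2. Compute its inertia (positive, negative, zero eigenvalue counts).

Answer: (1, 1, 0)

Derivation:
step 0: pivot 167 → sign +
step 1: pivot -3/167 → sign −
signature = (1, 1, 0)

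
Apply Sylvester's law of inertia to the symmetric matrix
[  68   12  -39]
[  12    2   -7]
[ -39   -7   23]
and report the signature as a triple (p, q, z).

Answer: (2, 1, 0)

Derivation:
step 0: pivot 68 → sign +
step 1: pivot -2/17 → sign −
step 2: pivot 3/4 → sign +
signature = (2, 1, 0)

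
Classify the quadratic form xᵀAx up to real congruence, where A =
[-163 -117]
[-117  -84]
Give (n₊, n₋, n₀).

Answer: (0, 2, 0)

Derivation:
step 0: pivot -163 → sign −
step 1: pivot -3/163 → sign −
signature = (0, 2, 0)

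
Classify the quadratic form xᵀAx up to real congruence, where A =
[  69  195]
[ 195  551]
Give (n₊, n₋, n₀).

Answer: (1, 1, 0)

Derivation:
step 0: pivot 69 → sign +
step 1: pivot -2/23 → sign −
signature = (1, 1, 0)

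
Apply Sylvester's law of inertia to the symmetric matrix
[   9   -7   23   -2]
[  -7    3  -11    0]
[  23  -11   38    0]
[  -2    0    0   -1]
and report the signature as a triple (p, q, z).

Answer: (1, 3, 0)

Derivation:
step 0: pivot 9 → sign +
step 1: pivot -22/9 → sign −
step 2: pivot -15/11 → sign −
step 3: pivot -1/15 → sign −
signature = (1, 3, 0)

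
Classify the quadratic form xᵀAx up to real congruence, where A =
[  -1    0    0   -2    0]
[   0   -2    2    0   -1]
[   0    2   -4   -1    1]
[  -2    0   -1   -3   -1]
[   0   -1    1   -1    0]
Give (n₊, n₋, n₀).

Answer: (1, 4, 0)

Derivation:
step 0: pivot -1 → sign −
step 1: pivot -2 → sign −
step 2: pivot -2 → sign −
step 3: pivot 3/2 → sign +
step 4: pivot -1/6 → sign −
signature = (1, 4, 0)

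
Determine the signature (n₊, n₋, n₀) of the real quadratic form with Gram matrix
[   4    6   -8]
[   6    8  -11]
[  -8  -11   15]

step 0: pivot 4 → sign +
step 1: pivot -1 → sign −
step 2: row/col 2 already zero → sign 0
signature = (1, 1, 1)

Answer: (1, 1, 1)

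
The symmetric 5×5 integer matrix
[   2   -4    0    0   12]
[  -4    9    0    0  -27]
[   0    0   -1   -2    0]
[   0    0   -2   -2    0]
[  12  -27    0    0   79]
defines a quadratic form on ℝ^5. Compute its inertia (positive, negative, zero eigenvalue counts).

step 0: pivot 2 → sign +
step 1: pivot 1 → sign +
step 2: pivot -1 → sign −
step 3: pivot 2 → sign +
step 4: pivot -2 → sign −
signature = (3, 2, 0)

Answer: (3, 2, 0)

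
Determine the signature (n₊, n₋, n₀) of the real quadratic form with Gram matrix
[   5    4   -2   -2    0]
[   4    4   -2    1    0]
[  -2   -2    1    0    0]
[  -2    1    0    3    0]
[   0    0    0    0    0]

Answer: (3, 1, 1)

Derivation:
step 0: pivot 5 → sign +
step 1: pivot 4/5 → sign +
step 2: pivot -25/4 → sign −
step 3: pivot 1/25 → sign +
step 4: row/col 4 already zero → sign 0
signature = (3, 1, 1)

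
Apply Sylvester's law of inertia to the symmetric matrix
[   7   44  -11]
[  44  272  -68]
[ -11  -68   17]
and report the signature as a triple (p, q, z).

Answer: (1, 1, 1)

Derivation:
step 0: pivot 7 → sign +
step 1: pivot -32/7 → sign −
step 2: row/col 2 already zero → sign 0
signature = (1, 1, 1)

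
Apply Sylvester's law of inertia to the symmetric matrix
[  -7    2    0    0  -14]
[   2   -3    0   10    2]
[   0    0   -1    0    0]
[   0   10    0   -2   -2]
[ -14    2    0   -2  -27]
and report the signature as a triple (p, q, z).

Answer: (1, 4, 0)

Derivation:
step 0: pivot -7 → sign −
step 1: pivot -17/7 → sign −
step 2: pivot -1 → sign −
step 3: pivot 666/17 → sign +
step 4: pivot -1/37 → sign −
signature = (1, 4, 0)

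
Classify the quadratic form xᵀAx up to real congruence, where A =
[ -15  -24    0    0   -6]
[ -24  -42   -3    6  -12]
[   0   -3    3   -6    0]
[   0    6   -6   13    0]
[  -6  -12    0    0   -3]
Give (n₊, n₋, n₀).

step 0: pivot -15 → sign −
step 1: pivot -18/5 → sign −
step 2: pivot 11/2 → sign +
step 3: pivot 1 → sign +
step 4: pivot 3/11 → sign +
signature = (3, 2, 0)

Answer: (3, 2, 0)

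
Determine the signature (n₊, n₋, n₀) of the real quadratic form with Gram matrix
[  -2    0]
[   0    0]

step 0: pivot -2 → sign −
step 1: row/col 1 already zero → sign 0
signature = (0, 1, 1)

Answer: (0, 1, 1)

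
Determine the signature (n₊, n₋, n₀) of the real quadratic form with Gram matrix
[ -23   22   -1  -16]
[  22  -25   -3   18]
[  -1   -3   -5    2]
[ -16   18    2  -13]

Answer: (0, 4, 0)

Derivation:
step 0: pivot -23 → sign −
step 1: pivot -91/23 → sign −
step 2: pivot -1 → sign −
step 3: pivot -3/91 → sign −
signature = (0, 4, 0)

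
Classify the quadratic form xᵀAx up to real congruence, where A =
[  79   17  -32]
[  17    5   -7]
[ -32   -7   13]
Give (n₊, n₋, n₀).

Answer: (3, 0, 0)

Derivation:
step 0: pivot 79 → sign +
step 1: pivot 106/79 → sign +
step 2: pivot 3/106 → sign +
signature = (3, 0, 0)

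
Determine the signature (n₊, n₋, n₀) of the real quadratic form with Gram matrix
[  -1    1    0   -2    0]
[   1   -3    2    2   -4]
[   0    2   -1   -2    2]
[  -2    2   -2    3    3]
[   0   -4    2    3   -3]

step 0: pivot -1 → sign −
step 1: pivot -2 → sign −
step 2: pivot 1 → sign +
step 3: pivot 3 → sign +
step 4: pivot 2/3 → sign +
signature = (3, 2, 0)

Answer: (3, 2, 0)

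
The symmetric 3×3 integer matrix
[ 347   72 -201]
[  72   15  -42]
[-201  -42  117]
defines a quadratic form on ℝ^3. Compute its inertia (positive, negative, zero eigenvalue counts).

step 0: pivot 347 → sign +
step 1: pivot 21/347 → sign +
step 2: pivot -6/7 → sign −
signature = (2, 1, 0)

Answer: (2, 1, 0)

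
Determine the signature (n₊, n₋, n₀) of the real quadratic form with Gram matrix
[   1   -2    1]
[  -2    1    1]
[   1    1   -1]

Answer: (2, 1, 0)

Derivation:
step 0: pivot 1 → sign +
step 1: pivot -3 → sign −
step 2: pivot 1 → sign +
signature = (2, 1, 0)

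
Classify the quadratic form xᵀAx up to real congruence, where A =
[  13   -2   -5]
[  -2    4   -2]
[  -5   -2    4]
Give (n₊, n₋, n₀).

step 0: pivot 13 → sign +
step 1: pivot 48/13 → sign +
step 2: row/col 2 already zero → sign 0
signature = (2, 0, 1)

Answer: (2, 0, 1)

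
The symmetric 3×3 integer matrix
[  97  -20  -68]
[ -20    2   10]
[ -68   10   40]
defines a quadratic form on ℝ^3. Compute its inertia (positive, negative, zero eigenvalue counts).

step 0: pivot 97 → sign +
step 1: pivot -206/97 → sign −
step 2: pivot -6/103 → sign −
signature = (1, 2, 0)

Answer: (1, 2, 0)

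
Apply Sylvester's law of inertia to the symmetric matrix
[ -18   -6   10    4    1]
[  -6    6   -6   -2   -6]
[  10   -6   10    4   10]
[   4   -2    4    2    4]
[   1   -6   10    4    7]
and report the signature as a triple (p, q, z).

Answer: (3, 2, 0)

Derivation:
step 0: pivot -18 → sign −
step 1: pivot 8 → sign +
step 2: pivot 14/3 → sign +
step 3: pivot 1/3 → sign +
step 4: pivot -3/28 → sign −
signature = (3, 2, 0)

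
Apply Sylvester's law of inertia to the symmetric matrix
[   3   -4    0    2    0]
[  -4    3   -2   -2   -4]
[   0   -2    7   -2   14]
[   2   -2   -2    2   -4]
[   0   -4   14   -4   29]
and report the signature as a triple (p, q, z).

step 0: pivot 3 → sign +
step 1: pivot -7/3 → sign −
step 2: pivot 61/7 → sign +
step 3: pivot 6/61 → sign +
step 4: pivot 1 → sign +
signature = (4, 1, 0)

Answer: (4, 1, 0)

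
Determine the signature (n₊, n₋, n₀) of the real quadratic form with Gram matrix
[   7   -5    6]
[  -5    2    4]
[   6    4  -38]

step 0: pivot 7 → sign +
step 1: pivot -11/7 → sign −
step 2: pivot 6/11 → sign +
signature = (2, 1, 0)

Answer: (2, 1, 0)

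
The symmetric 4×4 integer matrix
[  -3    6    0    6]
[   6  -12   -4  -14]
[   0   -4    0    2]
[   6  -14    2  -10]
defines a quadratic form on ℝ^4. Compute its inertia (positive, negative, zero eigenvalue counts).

step 0: pivot -3 → sign −
step 1: pivot -8 → sign −
step 2: pivot 2 → sign +
step 3: row/col 3 already zero → sign 0
signature = (1, 2, 1)

Answer: (1, 2, 1)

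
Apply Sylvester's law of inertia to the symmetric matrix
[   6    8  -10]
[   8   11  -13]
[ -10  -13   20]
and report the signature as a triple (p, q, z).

step 0: pivot 6 → sign +
step 1: pivot 1/3 → sign +
step 2: pivot 3 → sign +
signature = (3, 0, 0)

Answer: (3, 0, 0)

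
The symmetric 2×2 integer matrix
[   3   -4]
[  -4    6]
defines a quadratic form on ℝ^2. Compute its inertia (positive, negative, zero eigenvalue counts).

step 0: pivot 3 → sign +
step 1: pivot 2/3 → sign +
signature = (2, 0, 0)

Answer: (2, 0, 0)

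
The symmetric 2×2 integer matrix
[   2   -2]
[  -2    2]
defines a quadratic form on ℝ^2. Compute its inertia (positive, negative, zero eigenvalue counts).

step 0: pivot 2 → sign +
step 1: row/col 1 already zero → sign 0
signature = (1, 0, 1)

Answer: (1, 0, 1)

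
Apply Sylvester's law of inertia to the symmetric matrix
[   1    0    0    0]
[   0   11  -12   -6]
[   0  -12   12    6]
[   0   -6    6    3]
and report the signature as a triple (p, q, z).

Answer: (2, 1, 1)

Derivation:
step 0: pivot 1 → sign +
step 1: pivot 11 → sign +
step 2: pivot -12/11 → sign −
step 3: row/col 3 already zero → sign 0
signature = (2, 1, 1)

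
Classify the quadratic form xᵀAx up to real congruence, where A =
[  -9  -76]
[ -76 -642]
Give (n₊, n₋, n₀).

step 0: pivot -9 → sign −
step 1: pivot -2/9 → sign −
signature = (0, 2, 0)

Answer: (0, 2, 0)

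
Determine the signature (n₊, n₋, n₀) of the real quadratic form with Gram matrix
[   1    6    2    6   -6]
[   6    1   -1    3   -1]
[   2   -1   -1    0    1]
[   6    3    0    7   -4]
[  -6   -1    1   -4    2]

Answer: (3, 2, 0)

Derivation:
step 0: pivot 1 → sign +
step 1: pivot -35 → sign −
step 2: pivot -6/35 → sign −
step 3: pivot 5/2 → sign +
step 4: pivot 3/5 → sign +
signature = (3, 2, 0)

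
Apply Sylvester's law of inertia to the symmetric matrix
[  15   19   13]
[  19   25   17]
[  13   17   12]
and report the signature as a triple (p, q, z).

Answer: (3, 0, 0)

Derivation:
step 0: pivot 15 → sign +
step 1: pivot 14/15 → sign +
step 2: pivot 3/7 → sign +
signature = (3, 0, 0)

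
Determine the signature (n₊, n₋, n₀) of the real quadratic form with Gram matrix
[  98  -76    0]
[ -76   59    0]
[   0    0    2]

Answer: (3, 0, 0)

Derivation:
step 0: pivot 98 → sign +
step 1: pivot 3/49 → sign +
step 2: pivot 2 → sign +
signature = (3, 0, 0)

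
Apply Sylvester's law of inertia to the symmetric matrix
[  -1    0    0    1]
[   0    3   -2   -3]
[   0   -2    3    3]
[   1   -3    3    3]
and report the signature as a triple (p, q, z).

step 0: pivot -1 → sign −
step 1: pivot 3 → sign +
step 2: pivot 5/3 → sign +
step 3: pivot 2/5 → sign +
signature = (3, 1, 0)

Answer: (3, 1, 0)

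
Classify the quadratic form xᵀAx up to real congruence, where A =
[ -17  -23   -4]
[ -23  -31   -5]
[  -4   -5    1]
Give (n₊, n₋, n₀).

step 0: pivot -17 → sign −
step 1: pivot 2/17 → sign +
step 2: pivot 1/2 → sign +
signature = (2, 1, 0)

Answer: (2, 1, 0)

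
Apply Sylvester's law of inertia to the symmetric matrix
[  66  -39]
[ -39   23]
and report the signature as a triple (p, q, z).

Answer: (1, 1, 0)

Derivation:
step 0: pivot 66 → sign +
step 1: pivot -1/22 → sign −
signature = (1, 1, 0)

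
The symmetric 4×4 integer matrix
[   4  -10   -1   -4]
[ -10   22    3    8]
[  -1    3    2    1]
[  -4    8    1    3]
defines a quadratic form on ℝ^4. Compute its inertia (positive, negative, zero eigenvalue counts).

step 0: pivot 4 → sign +
step 1: pivot -3 → sign −
step 2: pivot 11/6 → sign +
step 3: pivot 3/11 → sign +
signature = (3, 1, 0)

Answer: (3, 1, 0)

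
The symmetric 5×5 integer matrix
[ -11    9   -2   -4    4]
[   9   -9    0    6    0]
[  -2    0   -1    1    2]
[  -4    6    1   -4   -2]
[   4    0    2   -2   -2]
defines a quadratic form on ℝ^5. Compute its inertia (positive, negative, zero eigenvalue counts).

step 0: pivot -11 → sign −
step 1: pivot -18/11 → sign −
step 2: pivot 1 → sign +
step 3: pivot 1 → sign +
step 4: pivot 2 → sign +
signature = (3, 2, 0)

Answer: (3, 2, 0)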